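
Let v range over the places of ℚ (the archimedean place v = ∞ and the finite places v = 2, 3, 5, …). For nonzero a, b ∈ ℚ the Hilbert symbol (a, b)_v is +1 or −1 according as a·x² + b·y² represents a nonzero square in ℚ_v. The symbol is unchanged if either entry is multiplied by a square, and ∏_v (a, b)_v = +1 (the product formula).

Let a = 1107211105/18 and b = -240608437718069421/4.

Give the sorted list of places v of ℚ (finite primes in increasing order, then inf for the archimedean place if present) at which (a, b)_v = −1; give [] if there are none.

[2, 7, 11, 17]

(a, b) ≡ (2210, -1309) mod (ℚ^×)²; places V = {2, 3, 5, 7, 11, 13, 17, ∞}.
(a,b)_5: α=1, u≡2; β=0, v≡1 (mod 5); (2|5)=-1, (1|5)=+1; sign (−1)^0·-1^0·+1^1 = +1.
(a,b)_7: α=2, u≡3; β=1, v≡1 (mod 7); (3|7)=-1, (1|7)=+1; sign (−1)^0·-1^1·+1^2 = -1.
(a,b)_11: α=2, u≡8; β=5, v≡6 (mod 11); (8|11)=-1, (6|11)=-1; sign (−1)^0·-1^5·-1^2 = -1.
(a,b)_17: α=1, u≡5; β=3, v≡13 (mod 17); (5|17)=-1, (13|17)=+1; sign (−1)^0·-1^3·+1^1 = -1.
(a,b)_2: α=-1, β=-2; u≡1, v≡3 (mod 8); ε(u)ε(v)=0·1, αω(v)=-1·1, βω(u)=-2·0; sum ≡ 1  ⇒  -1.
(a,b)_∞: sgn(2210)=+, sgn(-1309)=−, so +1.
(a,b)_3: α=-2, u≡2; β=2, v≡2 (mod 3); (2|3)=-1, (2|3)=-1; sign (−1)^0·-1^2·-1^-2 = +1.
(a,b)_13: α=3, u≡4; β=6, v≡3 (mod 13); (4|13)=+1, (3|13)=+1; sign (−1)^0·+1^6·+1^3 = +1.
|Ram(2210, -1309)| = 4, even; anisotropic at {2, 7, 11, 17}.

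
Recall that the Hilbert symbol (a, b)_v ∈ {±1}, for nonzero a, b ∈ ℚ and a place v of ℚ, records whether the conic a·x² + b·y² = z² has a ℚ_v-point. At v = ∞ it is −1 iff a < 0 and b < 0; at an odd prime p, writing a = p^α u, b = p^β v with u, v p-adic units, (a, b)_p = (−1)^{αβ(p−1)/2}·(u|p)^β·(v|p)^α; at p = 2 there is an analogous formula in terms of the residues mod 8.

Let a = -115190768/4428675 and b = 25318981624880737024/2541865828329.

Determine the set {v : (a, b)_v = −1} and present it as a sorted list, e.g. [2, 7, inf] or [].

Mod squares: a ≡ -1221, b ≡ 259. Check v ∈ {∞, 2, 3, 5, 7, 11, 19, 37}.
v=∞: -1221 < 0 and 259 > 0  ⇒  (a,b)_∞ = +1.
v=7: a=7^2·(≡1), b=7^3·(≡4) mod 7; (1|7)=+1, (4|7)=+1; (−1)^{2·3·3}·(+1)^3·(+1)^2 = +1.
v=11: a=11^1·(≡10), b=11^2·(≡10) mod 11; (10|11)=-1, (10|11)=-1; (−1)^{1·2·5}·(-1)^2·(-1)^1 = -1.
v=37: a=37^1·(≡28), b=37^3·(≡21) mod 37; (28|37)=+1, (21|37)=+1; (−1)^{1·3·18}·(+1)^3·(+1)^1 = +1.
v=19: a=19^2·(≡12), b=19^6·(≡18) mod 19; (12|19)=-1, (18|19)=-1; (−1)^{2·6·9}·(-1)^6·(-1)^2 = +1.
v=3: a=3^-11·(≡1), b=3^-26·(≡1) mod 3; (1|3)=+1, (1|3)=+1; (−1)^{-11·-26·1}·(+1)^-26·(+1)^-11 = +1.
v=5: a=5^-2·(≡1), b=5^0·(≡1) mod 5; (1|5)=+1, (1|5)=+1; (−1)^{-2·0·2}·(+1)^0·(+1)^-2 = +1.
v=2: v_2(a)=4, v_2(b)=8; units ≡ 3, 3 (mod 8); ε·ε+αω+βω = 1·1+4·1+8·1 ≡ 1  ⇒  (a,b)_2 = -1.
(-1221, 259 / ℚ) ramifies at {2, 11}: a division algebra.

[2, 11]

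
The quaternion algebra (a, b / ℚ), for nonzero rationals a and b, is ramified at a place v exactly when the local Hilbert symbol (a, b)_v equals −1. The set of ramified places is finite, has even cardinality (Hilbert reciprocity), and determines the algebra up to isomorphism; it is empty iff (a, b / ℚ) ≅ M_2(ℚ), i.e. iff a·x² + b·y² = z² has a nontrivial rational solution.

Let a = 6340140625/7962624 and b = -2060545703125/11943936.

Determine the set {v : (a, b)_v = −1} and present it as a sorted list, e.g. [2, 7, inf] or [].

(a, b) ≡ (6, -13) mod (ℚ^×)²; places V = {2, 3, 5, 7, 13, ∞}.
(a,b)_5: α=6, u≡1; β=8, v≡3 (mod 5); (1|5)=+1, (3|5)=-1; sign (−1)^0·+1^8·-1^6 = +1.
(a,b)_3: α=-5, u≡2; β=-6, v≡2 (mod 3); (2|3)=-1, (2|3)=-1; sign (−1)^0·-1^-6·-1^-5 = -1.
(a,b)_13: α=2, u≡8; β=3, v≡1 (mod 13); (8|13)=-1, (1|13)=+1; sign (−1)^0·-1^3·+1^2 = -1.
(a,b)_7: α=4, u≡3; β=4, v≡1 (mod 7); (3|7)=-1, (1|7)=+1; sign (−1)^0·-1^4·+1^4 = +1.
(a,b)_∞: sgn(6)=+, sgn(-13)=−, so +1.
(a,b)_2: α=-15, β=-14; u≡3, v≡3 (mod 8); ε(u)ε(v)=1·1, αω(v)=-15·1, βω(u)=-14·1; sum ≡ 0  ⇒  +1.
|Ram(6, -13)| = 2, even; anisotropic at {3, 13}.

[3, 13]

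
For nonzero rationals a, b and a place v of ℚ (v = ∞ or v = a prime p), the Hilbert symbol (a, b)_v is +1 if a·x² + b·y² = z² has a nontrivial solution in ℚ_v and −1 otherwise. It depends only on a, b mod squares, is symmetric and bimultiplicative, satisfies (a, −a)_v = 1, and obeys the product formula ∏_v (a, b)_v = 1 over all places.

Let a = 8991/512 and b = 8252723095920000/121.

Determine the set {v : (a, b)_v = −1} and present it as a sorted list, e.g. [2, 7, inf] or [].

Mod squares: a ≡ 222, b ≡ 6438. Check v ∈ {∞, 2, 3, 5, 11, 17, 29, 37}.
v=5: a=5^0·(≡3), b=5^4·(≡2) mod 5; (3|5)=-1, (2|5)=-1; (−1)^{0·4·2}·(-1)^4·(-1)^0 = +1.
v=3: a=3^5·(≡2), b=3^5·(≡1) mod 3; (2|3)=-1, (1|3)=+1; (−1)^{5·5·1}·(-1)^5·(+1)^5 = +1.
v=∞: 222 > 0 and 6438 > 0  ⇒  (a,b)_∞ = +1.
v=37: a=37^1·(≡15), b=37^3·(≡10) mod 37; (15|37)=-1, (10|37)=+1; (−1)^{1·3·18}·(-1)^3·(+1)^1 = -1.
v=29: a=29^0·(≡26), b=29^1·(≡19) mod 29; (26|29)=-1, (19|29)=-1; (−1)^{0·1·14}·(-1)^1·(-1)^0 = -1.
v=2: v_2(a)=-9, v_2(b)=7; units ≡ 7, 3 (mod 8); ε·ε+αω+βω = 1·1+-9·1+7·0 ≡ 0  ⇒  (a,b)_2 = +1.
v=17: a=17^0·(≡16), b=17^2·(≡12) mod 17; (16|17)=+1, (12|17)=-1; (−1)^{0·2·8}·(+1)^2·(-1)^0 = +1.
v=11: a=11^0·(≡8), b=11^-2·(≡5) mod 11; (8|11)=-1, (5|11)=+1; (−1)^{0·-2·5}·(-1)^-2·(+1)^0 = +1.
Ram(222, 6438) = {29, 37}; no ℚ_29-point on the conic.

[29, 37]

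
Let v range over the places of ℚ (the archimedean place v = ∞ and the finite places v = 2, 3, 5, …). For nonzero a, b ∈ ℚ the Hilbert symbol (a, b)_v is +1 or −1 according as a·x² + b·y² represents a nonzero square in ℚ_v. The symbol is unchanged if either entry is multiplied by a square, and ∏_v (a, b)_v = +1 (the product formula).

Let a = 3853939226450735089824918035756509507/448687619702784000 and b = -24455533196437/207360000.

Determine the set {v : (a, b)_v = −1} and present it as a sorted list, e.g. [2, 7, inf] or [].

(a, b) ≡ (73370, -20677) mod (ℚ^×)²; places V = {2, 3, 5, 7, 11, 17, 23, 29, 31, ∞}.
(a,b)_31: α=4, u≡21; β=1, v≡22 (mod 31); (21|31)=-1, (22|31)=-1; sign (−1)^0·-1^1·-1^4 = -1.
(a,b)_17: α=18, u≡13; β=6, v≡10 (mod 17); (13|17)=+1, (10|17)=-1; sign (−1)^0·+1^6·-1^18 = +1.
(a,b)_3: α=-8, u≡2; β=-4, v≡2 (mod 3); (2|3)=-1, (2|3)=-1; sign (−1)^0·-1^-4·-1^-8 = +1.
(a,b)_7: α=-2, u≡3; β=2, v≡1 (mod 7); (3|7)=-1, (1|7)=+1; sign (−1)^0·-1^2·+1^-2 = +1.
(a,b)_∞: sgn(73370)=+, sgn(-20677)=−, so +1.
(a,b)_29: α=3, u≡13; β=1, v≡19 (mod 29); (13|29)=+1, (19|29)=-1; sign (−1)^0·+1^1·-1^3 = -1.
(a,b)_2: α=-23, β=-12; u≡5, v≡3 (mod 8); ε(u)ε(v)=0·1, αω(v)=-23·1, βω(u)=-12·1; sum ≡ 1  ⇒  -1.
(a,b)_11: α=-3, u≡5; β=0, v≡9 (mod 11); (5|11)=+1, (9|11)=+1; sign (−1)^0·+1^0·+1^-3 = +1.
(a,b)_23: α=3, u≡8; β=1, v≡5 (mod 23); (8|23)=+1, (5|23)=-1; sign (−1)^1·+1^1·-1^3 = +1.
(a,b)_5: α=-3, u≡1; β=-4, v≡3 (mod 5); (1|5)=+1, (3|5)=-1; sign (−1)^0·+1^-4·-1^-3 = -1.
|Ram(73370, -20677)| = 4, even; anisotropic at {2, 5, 29, 31}.

[2, 5, 29, 31]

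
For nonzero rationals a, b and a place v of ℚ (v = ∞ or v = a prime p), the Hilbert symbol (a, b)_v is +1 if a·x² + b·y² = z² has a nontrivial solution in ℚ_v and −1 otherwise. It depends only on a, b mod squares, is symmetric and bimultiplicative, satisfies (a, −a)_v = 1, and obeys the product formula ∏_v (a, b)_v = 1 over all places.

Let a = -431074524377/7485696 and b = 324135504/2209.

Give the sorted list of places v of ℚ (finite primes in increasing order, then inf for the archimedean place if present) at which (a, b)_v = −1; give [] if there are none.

[23, 31, 41, 43]

Mod squares: a ≡ -74777, b ≡ 2250941. Check v ∈ {∞, 2, 3, 7, 11, 19, 23, 31, 37, 41, 43, 47}.
v=47: a=47^1·(≡3), b=47^-2·(≡4) mod 47; (3|47)=+1, (4|47)=+1; (−1)^{1·-2·23}·(+1)^-2·(+1)^1 = +1.
v=41: a=41^0·(≡14), b=41^1·(≡8) mod 41; (14|41)=-1, (8|41)=+1; (−1)^{0·1·20}·(-1)^1·(+1)^0 = -1.
v=37: a=37^1·(≡19), b=37^0·(≡10) mod 37; (19|37)=-1, (10|37)=+1; (−1)^{1·0·18}·(-1)^0·(+1)^1 = +1.
v=43: a=43^1·(≡14), b=43^0·(≡8) mod 43; (14|43)=+1, (8|43)=-1; (−1)^{1·0·21}·(+1)^0·(-1)^1 = -1.
v=19: a=19^-2·(≡11), b=19^0·(≡9) mod 19; (11|19)=+1, (9|19)=+1; (−1)^{-2·0·9}·(+1)^0·(+1)^-2 = +1.
v=31: a=31^0·(≡6), b=31^1·(≡7) mod 31; (6|31)=-1, (7|31)=+1; (−1)^{0·1·15}·(-1)^1·(+1)^0 = -1.
v=∞: -74777 < 0 and 2250941 > 0  ⇒  (a,b)_∞ = +1.
v=2: v_2(a)=-8, v_2(b)=4; units ≡ 7, 5 (mod 8); ε·ε+αω+βω = 1·0+-8·1+4·0 ≡ 0  ⇒  (a,b)_2 = +1.
v=7: a=7^8·(≡4), b=7^1·(≡4) mod 7; (4|7)=+1, (4|7)=+1; (−1)^{8·1·3}·(+1)^1·(+1)^8 = +1.
v=3: a=3^-4·(≡1), b=3^2·(≡2) mod 3; (1|3)=+1, (2|3)=-1; (−1)^{-4·2·1}·(+1)^2·(-1)^-4 = +1.
v=23: a=23^0·(≡21), b=23^1·(≡12) mod 23; (21|23)=-1, (12|23)=+1; (−1)^{0·1·11}·(-1)^1·(+1)^0 = -1.
v=11: a=11^0·(≡1), b=11^1·(≡1) mod 11; (1|11)=+1, (1|11)=+1; (−1)^{0·1·5}·(+1)^1·(+1)^0 = +1.
|Ram(-74777, 2250941)| = 4, even; anisotropic at {23, 31, 41, 43}.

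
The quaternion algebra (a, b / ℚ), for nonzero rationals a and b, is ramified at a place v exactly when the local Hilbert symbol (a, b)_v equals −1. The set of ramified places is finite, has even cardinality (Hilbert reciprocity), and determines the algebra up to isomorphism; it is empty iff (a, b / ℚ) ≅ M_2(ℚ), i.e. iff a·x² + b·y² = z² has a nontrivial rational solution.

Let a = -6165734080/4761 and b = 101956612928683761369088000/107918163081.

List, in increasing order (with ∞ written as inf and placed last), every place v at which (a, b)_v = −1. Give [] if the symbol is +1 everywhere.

(a, b) ≡ (-2755, 145) mod (ℚ^×)²; places V = {2, 3, 5, 11, 17, 19, 23, 29, ∞}.
(a,b)_29: α=1, u≡19; β=3, v≡9 (mod 29); (19|29)=-1, (9|29)=+1; sign (−1)^0·-1^3·+1^1 = -1.
(a,b)_5: α=1, u≡4; β=3, v≡4 (mod 5); (4|5)=+1, (4|5)=+1; sign (−1)^0·+1^3·+1^1 = +1.
(a,b)_17: α=2, u≡8; β=6, v≡8 (mod 17); (8|17)=+1, (8|17)=+1; sign (−1)^0·+1^6·+1^2 = +1.
(a,b)_11: α=2, u≡7; β=4, v≡8 (mod 11); (7|11)=-1, (8|11)=-1; sign (−1)^0·-1^4·-1^2 = +1.
(a,b)_2: α=6, β=18; u≡5, v≡1 (mod 8); ε(u)ε(v)=0·0, αω(v)=6·0, βω(u)=18·1; sum ≡ 0  ⇒  +1.
(a,b)_23: α=-2, u≡21; β=-6, v≡15 (mod 23); (21|23)=-1, (15|23)=-1; sign (−1)^0·-1^-6·-1^-2 = +1.
(a,b)_19: α=1, u≡9; β=2, v≡18 (mod 19); (9|19)=+1, (18|19)=-1; sign (−1)^0·+1^2·-1^1 = -1.
(a,b)_3: α=-2, u≡2; β=-6, v≡1 (mod 3); (2|3)=-1, (1|3)=+1; sign (−1)^0·-1^-6·+1^-2 = +1.
(a,b)_∞: sgn(-2755)=−, sgn(145)=+, so +1.
(-2755, 145 / ℚ) ramifies at {19, 29}: a division algebra.

[19, 29]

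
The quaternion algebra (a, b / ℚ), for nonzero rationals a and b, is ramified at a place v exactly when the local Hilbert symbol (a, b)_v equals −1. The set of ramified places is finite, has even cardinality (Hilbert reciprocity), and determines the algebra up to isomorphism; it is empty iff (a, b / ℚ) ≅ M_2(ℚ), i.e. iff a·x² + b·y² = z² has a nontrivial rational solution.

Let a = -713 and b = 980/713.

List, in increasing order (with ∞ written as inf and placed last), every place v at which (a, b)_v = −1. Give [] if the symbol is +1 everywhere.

(a, b) ≡ (-713, 3565) mod (ℚ^×)²; places V = {2, 5, 7, 23, 31, ∞}.
(a,b)_23: α=1, u≡15; β=-1, v≡19 (mod 23); (15|23)=-1, (19|23)=-1; sign (−1)^1·-1^-1·-1^1 = -1.
(a,b)_∞: sgn(-713)=−, sgn(3565)=+, so +1.
(a,b)_31: α=1, u≡8; β=-1, v≡17 (mod 31); (8|31)=+1, (17|31)=-1; sign (−1)^1·+1^-1·-1^1 = +1.
(a,b)_2: α=0, β=2; u≡7, v≡5 (mod 8); ε(u)ε(v)=1·0, αω(v)=0·1, βω(u)=2·0; sum ≡ 0  ⇒  +1.
(a,b)_5: α=0, u≡2; β=1, v≡2 (mod 5); (2|5)=-1, (2|5)=-1; sign (−1)^0·-1^1·-1^0 = -1.
(a,b)_7: α=0, u≡1; β=2, v≡1 (mod 7); (1|7)=+1, (1|7)=+1; sign (−1)^0·+1^2·+1^0 = +1.
Ram(-713, 3565) = {5, 23}; no ℚ_5-point on the conic.

[5, 23]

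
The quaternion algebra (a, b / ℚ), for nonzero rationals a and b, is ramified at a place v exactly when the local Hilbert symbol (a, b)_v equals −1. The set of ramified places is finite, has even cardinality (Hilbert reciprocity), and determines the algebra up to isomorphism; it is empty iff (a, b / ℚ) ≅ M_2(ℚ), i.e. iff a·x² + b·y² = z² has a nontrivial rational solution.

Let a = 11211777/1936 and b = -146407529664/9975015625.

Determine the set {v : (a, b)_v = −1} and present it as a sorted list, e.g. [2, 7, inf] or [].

(a, b) ≡ (138417, -11) mod (ℚ^×)²; places V = {2, 3, 5, 11, 17, 19, 23, 29, 37, 43, 47, ∞}.
(a,b)_47: α=0, u≡18; β=-2, v≡42 (mod 47); (18|47)=+1, (42|47)=+1; sign (−1)^0·+1^-2·+1^0 = +1.
(a,b)_5: α=0, u≡2; β=-6, v≡1 (mod 5); (2|5)=-1, (1|5)=+1; sign (−1)^0·-1^-6·+1^0 = +1.
(a,b)_11: α=-2, u≡1; β=3, v≡10 (mod 11); (1|11)=+1, (10|11)=-1; sign (−1)^0·+1^3·-1^-2 = +1.
(a,b)_2: α=-4, β=6; u≡1, v≡5 (mod 8); ε(u)ε(v)=0·0, αω(v)=-4·1, βω(u)=6·0; sum ≡ 0  ⇒  +1.
(a,b)_19: α=0, u≡14; β=2, v≡8 (mod 19); (14|19)=-1, (8|19)=-1; sign (−1)^0·-1^2·-1^0 = +1.
(a,b)_23: α=0, u≡9; β=2, v≡4 (mod 23); (9|23)=+1, (4|23)=+1; sign (−1)^0·+1^2·+1^0 = +1.
(a,b)_43: α=1, u≡30; β=0, v≡30 (mod 43); (30|43)=-1, (30|43)=-1; sign (−1)^0·-1^0·-1^1 = -1.
(a,b)_3: α=5, u≡2; β=2, v≡1 (mod 3); (2|3)=-1, (1|3)=+1; sign (−1)^0·-1^2·+1^5 = +1.
(a,b)_29: α=1, u≡27; β=0, v≡10 (mod 29); (27|29)=-1, (10|29)=-1; sign (−1)^0·-1^0·-1^1 = -1.
(a,b)_∞: sgn(138417)=+, sgn(-11)=−, so +1.
(a,b)_17: α=0, u≡6; β=-2, v≡11 (mod 17); (6|17)=-1, (11|17)=-1; sign (−1)^0·-1^-2·-1^0 = +1.
(a,b)_37: α=1, u≡27; β=0, v≡11 (mod 37); (27|37)=+1, (11|37)=+1; sign (−1)^0·+1^0·+1^1 = +1.
|Ram(138417, -11)| = 2, even; anisotropic at {29, 43}.

[29, 43]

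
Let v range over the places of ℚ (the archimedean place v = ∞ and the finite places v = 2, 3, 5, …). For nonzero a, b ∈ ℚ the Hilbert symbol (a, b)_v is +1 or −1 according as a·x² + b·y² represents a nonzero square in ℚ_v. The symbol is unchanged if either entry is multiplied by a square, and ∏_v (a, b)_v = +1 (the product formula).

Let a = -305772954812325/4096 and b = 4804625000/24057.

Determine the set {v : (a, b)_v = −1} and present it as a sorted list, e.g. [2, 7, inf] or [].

[2, 3]

Mod squares: a ≡ -13, b ≡ 8778. Check v ∈ {∞, 2, 3, 5, 7, 11, 13, 17, 19}.
v=7: a=7^2·(≡2), b=7^1·(≡2) mod 7; (2|7)=+1, (2|7)=+1; (−1)^{2·1·3}·(+1)^1·(+1)^2 = +1.
v=5: a=5^2·(≡2), b=5^6·(≡3) mod 5; (2|5)=-1, (3|5)=-1; (−1)^{2·6·2}·(-1)^6·(-1)^2 = +1.
v=13: a=13^3·(≡10), b=13^0·(≡12) mod 13; (10|13)=+1, (12|13)=+1; (−1)^{3·0·6}·(+1)^0·(+1)^3 = +1.
v=17: a=17^2·(≡16), b=17^2·(≡10) mod 17; (16|17)=+1, (10|17)=-1; (−1)^{2·2·8}·(+1)^2·(-1)^2 = +1.
v=19: a=19^2·(≡1), b=19^1·(≡16) mod 19; (1|19)=+1, (16|19)=+1; (−1)^{2·1·9}·(+1)^1·(+1)^2 = +1.
v=3: a=3^2·(≡2), b=3^-7·(≡1) mod 3; (2|3)=-1, (1|3)=+1; (−1)^{2·-7·1}·(-1)^-7·(+1)^2 = -1.
v=11: a=11^2·(≡3), b=11^-1·(≡6) mod 11; (3|11)=+1, (6|11)=-1; (−1)^{2·-1·5}·(+1)^-1·(-1)^2 = +1.
v=∞: -13 < 0 and 8778 > 0  ⇒  (a,b)_∞ = +1.
v=2: v_2(a)=-12, v_2(b)=3; units ≡ 3, 5 (mod 8); ε·ε+αω+βω = 1·0+-12·1+3·1 ≡ 1  ⇒  (a,b)_2 = -1.
Ram(-13, 8778) = {2, 3}; no ℚ_2-point on the conic.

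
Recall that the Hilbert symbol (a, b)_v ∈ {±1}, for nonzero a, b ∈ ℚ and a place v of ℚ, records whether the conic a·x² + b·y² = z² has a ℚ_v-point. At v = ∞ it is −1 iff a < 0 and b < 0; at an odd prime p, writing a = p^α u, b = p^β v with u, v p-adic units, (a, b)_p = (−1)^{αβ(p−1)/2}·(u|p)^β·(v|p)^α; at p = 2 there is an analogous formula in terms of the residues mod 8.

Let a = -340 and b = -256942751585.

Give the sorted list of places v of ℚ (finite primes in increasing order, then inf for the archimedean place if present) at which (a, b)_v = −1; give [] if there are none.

[2, 13, 17, 19, 53, inf]

(a, b) ≡ (-85, -3076385) mod (ℚ^×)²; places V = {2, 5, 13, 17, 19, 47, 53, ∞}.
(a,b)_13: α=0, u≡11; β=1, v≡11 (mod 13); (11|13)=-1, (11|13)=-1; sign (−1)^0·-1^1·-1^0 = -1.
(a,b)_19: α=0, u≡2; β=1, v≡10 (mod 19); (2|19)=-1, (10|19)=-1; sign (−1)^0·-1^1·-1^0 = -1.
(a,b)_2: α=2, β=0; u≡3, v≡7 (mod 8); ε(u)ε(v)=1·1, αω(v)=2·0, βω(u)=0·1; sum ≡ 1  ⇒  -1.
(a,b)_53: α=0, u≡31; β=1, v≡17 (mod 53); (31|53)=-1, (17|53)=+1; sign (−1)^0·-1^1·+1^0 = -1.
(a,b)_5: α=1, u≡2; β=1, v≡3 (mod 5); (2|5)=-1, (3|5)=-1; sign (−1)^0·-1^1·-1^1 = +1.
(a,b)_17: α=1, u≡14; β=4, v≡3 (mod 17); (14|17)=-1, (3|17)=-1; sign (−1)^0·-1^4·-1^1 = -1.
(a,b)_47: α=0, u≡36; β=1, v≡32 (mod 47); (36|47)=+1, (32|47)=+1; sign (−1)^0·+1^1·+1^0 = +1.
(a,b)_∞: sgn(-85)=−, sgn(-3076385)=−, so -1.
(-85, -3076385 / ℚ) ramifies at {2, 13, 17, 19, 53, ∞}: a division algebra.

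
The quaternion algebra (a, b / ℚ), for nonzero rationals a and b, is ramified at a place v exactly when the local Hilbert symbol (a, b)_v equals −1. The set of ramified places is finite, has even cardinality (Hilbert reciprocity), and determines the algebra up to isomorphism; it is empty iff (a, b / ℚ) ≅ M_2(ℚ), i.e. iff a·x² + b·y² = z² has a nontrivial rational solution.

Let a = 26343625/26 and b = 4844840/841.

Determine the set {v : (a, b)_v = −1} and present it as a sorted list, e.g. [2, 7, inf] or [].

[5, 7, 11, 13, 17, 23]

Mod squares: a ≡ 559130, b ≡ 10010. Check v ∈ {∞, 2, 5, 7, 11, 13, 17, 23, 29}.
v=23: a=23^1·(≡7), b=23^0·(≡11) mod 23; (7|23)=-1, (11|23)=-1; (−1)^{1·0·11}·(-1)^0·(-1)^1 = -1.
v=2: v_2(a)=-1, v_2(b)=3; units ≡ 5, 5 (mod 8); ε·ε+αω+βω = 0·0+-1·1+3·1 ≡ 0  ⇒  (a,b)_2 = +1.
v=7: a=7^2·(≡5), b=7^1·(≡2) mod 7; (5|7)=-1, (2|7)=+1; (−1)^{2·1·3}·(-1)^1·(+1)^2 = -1.
v=∞: 559130 > 0 and 10010 > 0  ⇒  (a,b)_∞ = +1.
v=11: a=11^1·(≡8), b=11^3·(≡2) mod 11; (8|11)=-1, (2|11)=-1; (−1)^{1·3·5}·(-1)^3·(-1)^1 = -1.
v=17: a=17^1·(≡14), b=17^0·(≡14) mod 17; (14|17)=-1, (14|17)=-1; (−1)^{1·0·8}·(-1)^0·(-1)^1 = -1.
v=29: a=29^0·(≡11), b=29^-2·(≡13) mod 29; (11|29)=-1, (13|29)=+1; (−1)^{0·-2·14}·(-1)^-2·(+1)^0 = +1.
v=13: a=13^-1·(≡11), b=13^1·(≡1) mod 13; (11|13)=-1, (1|13)=+1; (−1)^{-1·1·6}·(-1)^1·(+1)^-1 = -1.
v=5: a=5^3·(≡4), b=5^1·(≡3) mod 5; (4|5)=+1, (3|5)=-1; (−1)^{3·1·2}·(+1)^1·(-1)^3 = -1.
(559130, 10010 / ℚ) ramifies at {5, 7, 11, 13, 17, 23}: a division algebra.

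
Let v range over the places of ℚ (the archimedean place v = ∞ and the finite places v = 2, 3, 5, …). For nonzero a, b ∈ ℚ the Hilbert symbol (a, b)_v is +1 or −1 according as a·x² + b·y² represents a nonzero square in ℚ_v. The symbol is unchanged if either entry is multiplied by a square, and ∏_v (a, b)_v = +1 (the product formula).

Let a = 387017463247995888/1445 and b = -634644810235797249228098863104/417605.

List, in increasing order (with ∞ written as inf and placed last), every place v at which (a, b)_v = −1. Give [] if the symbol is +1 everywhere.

[2, 5, 19, 29, 37, 43]

(a, b) ≡ (73315, -20925420670) mod (ℚ^×)²; places V = {2, 3, 5, 7, 11, 13, 17, 19, 29, 31, 37, 43, ∞}.
(a,b)_∞: sgn(73315)=+, sgn(-20925420670)=−, so +1.
(a,b)_13: α=0, u≡11; β=2, v≡5 (mod 13); (11|13)=-1, (5|13)=-1; sign (−1)^0·-1^2·-1^0 = +1.
(a,b)_43: α=1, u≡2; β=1, v≡42 (mod 43); (2|43)=-1, (42|43)=-1; sign (−1)^1·-1^1·-1^1 = -1.
(a,b)_3: α=4, u≡1; β=2, v≡2 (mod 3); (1|3)=+1, (2|3)=-1; sign (−1)^0·+1^2·-1^4 = +1.
(a,b)_11: α=1, u≡8; β=5, v≡4 (mod 11); (8|11)=-1, (4|11)=+1; sign (−1)^1·-1^5·+1^1 = +1.
(a,b)_37: α=2, u≡20; β=3, v≡25 (mod 37); (20|37)=-1, (25|37)=+1; sign (−1)^0·-1^3·+1^2 = -1.
(a,b)_29: α=2, u≡26; β=3, v≡25 (mod 29); (26|29)=-1, (25|29)=+1; sign (−1)^0·-1^3·+1^2 = -1.
(a,b)_17: α=-2, u≡11; β=-4, v≡4 (mod 17); (11|17)=-1, (4|17)=+1; sign (−1)^0·-1^-4·+1^-2 = +1.
(a,b)_2: α=4, β=15; u≡3, v≡1 (mod 8); ε(u)ε(v)=1·0, αω(v)=4·0, βω(u)=15·1; sum ≡ 1  ⇒  -1.
(a,b)_19: α=2, u≡2; β=3, v≡10 (mod 19); (2|19)=-1, (10|19)=-1; sign (−1)^0·-1^3·-1^2 = -1.
(a,b)_5: α=-1, u≡2; β=-1, v≡1 (mod 5); (2|5)=-1, (1|5)=+1; sign (−1)^0·-1^-1·+1^-1 = -1.
(a,b)_31: α=1, u≡1; β=1, v≡23 (mod 31); (1|31)=+1, (23|31)=-1; sign (−1)^1·+1^1·-1^1 = +1.
(a,b)_7: α=2, u≡1; β=1, v≡2 (mod 7); (1|7)=+1, (2|7)=+1; sign (−1)^0·+1^1·+1^2 = +1.
|Ram(73315, -20925420670)| = 6, even; anisotropic at {2, 5, 19, 29, 37, 43}.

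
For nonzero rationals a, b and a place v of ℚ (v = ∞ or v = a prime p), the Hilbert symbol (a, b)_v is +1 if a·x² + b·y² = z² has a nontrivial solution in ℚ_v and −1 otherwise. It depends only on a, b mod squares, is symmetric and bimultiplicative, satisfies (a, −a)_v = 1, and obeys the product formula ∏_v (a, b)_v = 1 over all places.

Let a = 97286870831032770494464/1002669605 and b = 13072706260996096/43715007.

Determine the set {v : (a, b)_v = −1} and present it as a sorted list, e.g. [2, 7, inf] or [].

(a, b) ≡ (5, 7) mod (ℚ^×)²; places V = {2, 3, 5, 7, 11, 13, 17, 31, ∞}.
(a,b)_7: α=-4, u≡3; β=-5, v≡2 (mod 7); (3|7)=-1, (2|7)=+1; sign (−1)^0·-1^-5·+1^-4 = -1.
(a,b)_13: α=4, u≡8; β=4, v≡11 (mod 13); (8|13)=-1, (11|13)=-1; sign (−1)^0·-1^4·-1^4 = +1.
(a,b)_31: α=6, u≡4; β=4, v≡8 (mod 31); (4|31)=+1, (8|31)=+1; sign (−1)^0·+1^4·+1^6 = +1.
(a,b)_11: α=4, u≡1; β=2, v≡2 (mod 11); (1|11)=+1, (2|11)=-1; sign (−1)^0·+1^2·-1^4 = +1.
(a,b)_3: α=0, u≡2; β=-2, v≡1 (mod 3); (2|3)=-1, (1|3)=+1; sign (−1)^0·-1^-2·+1^0 = +1.
(a,b)_17: α=-4, u≡12; β=-2, v≡3 (mod 17); (12|17)=-1, (3|17)=-1; sign (−1)^0·-1^-2·-1^-4 = +1.
(a,b)_5: α=-1, u≡4; β=0, v≡3 (mod 5); (4|5)=+1, (3|5)=-1; sign (−1)^0·+1^0·-1^-1 = -1.
(a,b)_2: α=18, β=12; u≡5, v≡7 (mod 8); ε(u)ε(v)=0·1, αω(v)=18·0, βω(u)=12·1; sum ≡ 0  ⇒  +1.
(a,b)_∞: sgn(5)=+, sgn(7)=+, so +1.
Ram(5, 7) = {5, 7}; no ℚ_5-point on the conic.

[5, 7]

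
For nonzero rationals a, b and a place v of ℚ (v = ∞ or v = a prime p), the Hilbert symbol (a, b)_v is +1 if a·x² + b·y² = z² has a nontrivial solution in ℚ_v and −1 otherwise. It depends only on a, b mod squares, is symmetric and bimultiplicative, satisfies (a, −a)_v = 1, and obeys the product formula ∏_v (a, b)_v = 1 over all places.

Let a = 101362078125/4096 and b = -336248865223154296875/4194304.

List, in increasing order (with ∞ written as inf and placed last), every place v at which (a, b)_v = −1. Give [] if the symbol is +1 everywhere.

Mod squares: a ≡ 5957, b ≡ -11. Check v ∈ {∞, 2, 3, 5, 7, 11, 23, 37}.
v=3: a=3^2·(≡2), b=3^6·(≡1) mod 3; (2|3)=-1, (1|3)=+1; (−1)^{2·6·1}·(-1)^6·(+1)^2 = +1.
v=2: v_2(a)=-12, v_2(b)=-22; units ≡ 5, 5 (mod 8); ε·ε+αω+βω = 0·0+-12·1+-22·1 ≡ 0  ⇒  (a,b)_2 = +1.
v=7: a=7^1·(≡2), b=7^2·(≡5) mod 7; (2|7)=+1, (5|7)=-1; (−1)^{1·2·3}·(+1)^2·(-1)^1 = -1.
v=37: a=37^1·(≡14), b=37^2·(≡3) mod 37; (14|37)=-1, (3|37)=+1; (−1)^{1·2·18}·(-1)^2·(+1)^1 = +1.
v=23: a=23^1·(≡8), b=23^2·(≡4) mod 23; (8|23)=+1, (4|23)=+1; (−1)^{1·2·11}·(+1)^2·(+1)^1 = +1.
v=∞: 5957 > 0 and -11 < 0  ⇒  (a,b)_∞ = +1.
v=5: a=5^6·(≡3), b=5^10·(≡1) mod 5; (3|5)=-1, (1|5)=+1; (−1)^{6·10·2}·(-1)^10·(+1)^6 = +1.
v=11: a=11^2·(≡7), b=11^3·(≡6) mod 11; (7|11)=-1, (6|11)=-1; (−1)^{2·3·5}·(-1)^3·(-1)^2 = -1.
(5957, -11 / ℚ) ramifies at {7, 11}: a division algebra.

[7, 11]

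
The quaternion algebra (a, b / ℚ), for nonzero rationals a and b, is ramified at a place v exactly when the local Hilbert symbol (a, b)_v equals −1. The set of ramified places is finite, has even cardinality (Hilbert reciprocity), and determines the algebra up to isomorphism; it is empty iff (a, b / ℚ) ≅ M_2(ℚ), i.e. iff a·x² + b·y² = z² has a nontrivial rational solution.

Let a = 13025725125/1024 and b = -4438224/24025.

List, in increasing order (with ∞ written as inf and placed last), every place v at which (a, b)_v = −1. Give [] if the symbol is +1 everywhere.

[17, 23]

(a, b) ≡ (217005, -629) mod (ℚ^×)²; places V = {2, 3, 5, 7, 17, 23, 31, 37, ∞}.
(a,b)_5: α=3, u≡4; β=-2, v≡1 (mod 5); (4|5)=+1, (1|5)=+1; sign (−1)^0·+1^-2·+1^3 = +1.
(a,b)_23: α=1, u≡19; β=0, v≡19 (mod 23); (19|23)=-1, (19|23)=-1; sign (−1)^0·-1^0·-1^1 = -1.
(a,b)_∞: sgn(217005)=+, sgn(-629)=−, so +1.
(a,b)_37: α=1, u≡35; β=1, v≡31 (mod 37); (35|37)=-1, (31|37)=-1; sign (−1)^0·-1^1·-1^1 = +1.
(a,b)_2: α=-10, β=4; u≡5, v≡3 (mod 8); ε(u)ε(v)=0·1, αω(v)=-10·1, βω(u)=4·1; sum ≡ 0  ⇒  +1.
(a,b)_17: α=1, u≡1; β=1, v≡12 (mod 17); (1|17)=+1, (12|17)=-1; sign (−1)^0·+1^1·-1^1 = -1.
(a,b)_7: α=4, u≡3; β=2, v≡4 (mod 7); (3|7)=-1, (4|7)=+1; sign (−1)^0·-1^2·+1^4 = +1.
(a,b)_3: α=1, u≡2; β=2, v≡1 (mod 3); (2|3)=-1, (1|3)=+1; sign (−1)^0·-1^2·+1^1 = +1.
(a,b)_31: α=0, u≡14; β=-2, v≡13 (mod 31); (14|31)=+1, (13|31)=-1; sign (−1)^0·+1^-2·-1^0 = +1.
|Ram(217005, -629)| = 2, even; anisotropic at {17, 23}.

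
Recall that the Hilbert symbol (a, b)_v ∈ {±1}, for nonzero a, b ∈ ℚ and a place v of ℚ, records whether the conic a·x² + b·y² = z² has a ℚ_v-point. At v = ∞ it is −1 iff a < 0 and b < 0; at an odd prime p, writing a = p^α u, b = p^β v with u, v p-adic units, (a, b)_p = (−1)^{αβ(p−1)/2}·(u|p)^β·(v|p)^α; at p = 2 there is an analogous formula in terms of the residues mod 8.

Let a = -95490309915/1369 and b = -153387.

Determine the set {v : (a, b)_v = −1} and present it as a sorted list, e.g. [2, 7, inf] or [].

Mod squares: a ≡ -198835, b ≡ -17043. Check v ∈ {∞, 2, 3, 5, 7, 11, 13, 19, 23, 37}.
v=37: a=37^-2·(≡4), b=37^0·(≡15) mod 37; (4|37)=+1, (15|37)=-1; (−1)^{-2·0·18}·(+1)^0·(-1)^-2 = +1.
v=2: v_2(a)=0, v_2(b)=0; units ≡ 5, 5 (mod 8); ε·ε+αω+βω = 0·0+0·1+0·1 ≡ 0  ⇒  (a,b)_2 = +1.
v=∞: -198835 < 0 and -17043 < 0  ⇒  (a,b)_∞ = -1.
v=11: a=11^2·(≡4), b=11^0·(≡8) mod 11; (4|11)=+1, (8|11)=-1; (−1)^{2·0·5}·(+1)^0·(-1)^2 = +1.
v=19: a=19^1·(≡1), b=19^1·(≡2) mod 19; (1|19)=+1, (2|19)=-1; (−1)^{1·1·9}·(+1)^1·(-1)^1 = +1.
v=3: a=3^4·(≡2), b=3^3·(≡1) mod 3; (2|3)=-1, (1|3)=+1; (−1)^{4·3·1}·(-1)^3·(+1)^4 = -1.
v=23: a=23^1·(≡8), b=23^1·(≡1) mod 23; (8|23)=+1, (1|23)=+1; (−1)^{1·1·11}·(+1)^1·(+1)^1 = -1.
v=13: a=13^1·(≡11), b=13^1·(≡5) mod 13; (11|13)=-1, (5|13)=-1; (−1)^{1·1·6}·(-1)^1·(-1)^1 = +1.
v=5: a=5^1·(≡3), b=5^0·(≡3) mod 5; (3|5)=-1, (3|5)=-1; (−1)^{1·0·2}·(-1)^0·(-1)^1 = -1.
v=7: a=7^3·(≡2), b=7^0·(≡4) mod 7; (2|7)=+1, (4|7)=+1; (−1)^{3·0·3}·(+1)^0·(+1)^3 = +1.
(-198835, -17043 / ℚ) ramifies at {3, 5, 23, ∞}: a division algebra.

[3, 5, 23, inf]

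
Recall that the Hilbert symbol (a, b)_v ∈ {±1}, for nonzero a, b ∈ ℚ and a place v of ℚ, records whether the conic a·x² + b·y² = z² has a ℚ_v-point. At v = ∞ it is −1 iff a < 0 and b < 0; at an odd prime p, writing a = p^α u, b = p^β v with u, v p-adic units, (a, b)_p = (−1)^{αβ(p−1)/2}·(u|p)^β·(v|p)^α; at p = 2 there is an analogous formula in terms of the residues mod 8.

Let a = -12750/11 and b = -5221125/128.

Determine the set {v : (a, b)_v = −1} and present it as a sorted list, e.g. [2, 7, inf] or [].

[2, 11, 13, inf]

(a, b) ≡ (-5610, -46410) mod (ℚ^×)²; places V = {2, 3, 5, 7, 11, 13, 17, ∞}.
(a,b)_17: α=1, u≡6; β=1, v≡11 (mod 17); (6|17)=-1, (11|17)=-1; sign (−1)^0·-1^1·-1^1 = +1.
(a,b)_7: α=0, u≡1; β=1, v≡5 (mod 7); (1|7)=+1, (5|7)=-1; sign (−1)^0·+1^1·-1^0 = +1.
(a,b)_2: α=1, β=-7; u≡3, v≡3 (mod 8); ε(u)ε(v)=1·1, αω(v)=1·1, βω(u)=-7·1; sum ≡ 1  ⇒  -1.
(a,b)_∞: sgn(-5610)=−, sgn(-46410)=−, so -1.
(a,b)_13: α=0, u≡5; β=1, v≡8 (mod 13); (5|13)=-1, (8|13)=-1; sign (−1)^0·-1^1·-1^0 = -1.
(a,b)_5: α=3, u≡3; β=3, v≡2 (mod 5); (3|5)=-1, (2|5)=-1; sign (−1)^0·-1^3·-1^3 = +1.
(a,b)_3: α=1, u≡2; β=3, v≡1 (mod 3); (2|3)=-1, (1|3)=+1; sign (−1)^1·-1^3·+1^1 = +1.
(a,b)_11: α=-1, u≡10; β=0, v≡2 (mod 11); (10|11)=-1, (2|11)=-1; sign (−1)^0·-1^0·-1^-1 = -1.
(-5610, -46410 / ℚ) ramifies at {2, 11, 13, ∞}: a division algebra.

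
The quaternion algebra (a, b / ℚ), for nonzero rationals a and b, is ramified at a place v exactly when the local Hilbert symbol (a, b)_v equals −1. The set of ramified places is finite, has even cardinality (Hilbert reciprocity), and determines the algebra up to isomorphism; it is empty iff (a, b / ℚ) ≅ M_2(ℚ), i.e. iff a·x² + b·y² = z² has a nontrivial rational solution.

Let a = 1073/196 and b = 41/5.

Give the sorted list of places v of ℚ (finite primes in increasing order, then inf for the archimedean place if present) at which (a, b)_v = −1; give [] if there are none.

(a, b) ≡ (1073, 205) mod (ℚ^×)²; places V = {2, 5, 7, 29, 37, 41, ∞}.
(a,b)_5: α=0, u≡3; β=-1, v≡1 (mod 5); (3|5)=-1, (1|5)=+1; sign (−1)^0·-1^-1·+1^0 = -1.
(a,b)_7: α=-2, u≡4; β=0, v≡4 (mod 7); (4|7)=+1, (4|7)=+1; sign (−1)^0·+1^0·+1^-2 = +1.
(a,b)_41: α=0, u≡22; β=1, v≡33 (mod 41); (22|41)=-1, (33|41)=+1; sign (−1)^0·-1^1·+1^0 = -1.
(a,b)_∞: sgn(1073)=+, sgn(205)=+, so +1.
(a,b)_29: α=1, u≡3; β=0, v≡14 (mod 29); (3|29)=-1, (14|29)=-1; sign (−1)^0·-1^0·-1^1 = -1.
(a,b)_2: α=-2, β=0; u≡1, v≡5 (mod 8); ε(u)ε(v)=0·0, αω(v)=-2·1, βω(u)=0·0; sum ≡ 0  ⇒  +1.
(a,b)_37: α=1, u≡6; β=0, v≡23 (mod 37); (6|37)=-1, (23|37)=-1; sign (−1)^0·-1^0·-1^1 = -1.
|Ram(1073, 205)| = 4, even; anisotropic at {5, 29, 37, 41}.

[5, 29, 37, 41]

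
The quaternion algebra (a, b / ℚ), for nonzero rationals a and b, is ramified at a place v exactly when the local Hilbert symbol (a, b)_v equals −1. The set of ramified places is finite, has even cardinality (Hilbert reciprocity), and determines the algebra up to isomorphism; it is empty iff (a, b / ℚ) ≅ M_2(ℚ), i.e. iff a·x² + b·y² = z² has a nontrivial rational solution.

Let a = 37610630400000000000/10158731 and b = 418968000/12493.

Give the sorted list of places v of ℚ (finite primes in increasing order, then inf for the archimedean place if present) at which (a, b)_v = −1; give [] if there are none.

[]

(a, b) ≡ (2310, 715) mod (ℚ^×)²; places V = {2, 3, 5, 7, 11, 13, 23, 31, ∞}.
(a,b)_11: α=-1, u≡4; β=1, v≡2 (mod 11); (4|11)=+1, (2|11)=-1; sign (−1)^1·+1^1·-1^-1 = +1.
(a,b)_3: α=1, u≡2; β=2, v≡1 (mod 3); (2|3)=-1, (1|3)=+1; sign (−1)^0·-1^2·+1^1 = +1.
(a,b)_7: α=1, u≡1; β=0, v≡2 (mod 7); (1|7)=+1, (2|7)=+1; sign (−1)^0·+1^0·+1^1 = +1.
(a,b)_23: α=4, u≡10; β=2, v≡16 (mod 23); (10|23)=-1, (16|23)=+1; sign (−1)^0·-1^2·+1^4 = +1.
(a,b)_31: α=-4, u≡14; β=-2, v≡9 (mod 31); (14|31)=+1, (9|31)=+1; sign (−1)^0·+1^-2·+1^-4 = +1.
(a,b)_∞: sgn(2310)=+, sgn(715)=+, so +1.
(a,b)_13: α=0, u≡9; β=-1, v≡4 (mod 13); (9|13)=+1, (4|13)=+1; sign (−1)^0·+1^-1·+1^0 = +1.
(a,b)_5: α=11, u≡2; β=3, v≡3 (mod 5); (2|5)=-1, (3|5)=-1; sign (−1)^0·-1^3·-1^11 = +1.
(a,b)_2: α=17, β=6; u≡3, v≡3 (mod 8); ε(u)ε(v)=1·1, αω(v)=17·1, βω(u)=6·1; sum ≡ 0  ⇒  +1.
Ram(a, b) = ∅: the form 2310·x² + 715·y² − z² is isotropic over every ℚ_v, so by Hasse–Minkowski it is isotropic over ℚ.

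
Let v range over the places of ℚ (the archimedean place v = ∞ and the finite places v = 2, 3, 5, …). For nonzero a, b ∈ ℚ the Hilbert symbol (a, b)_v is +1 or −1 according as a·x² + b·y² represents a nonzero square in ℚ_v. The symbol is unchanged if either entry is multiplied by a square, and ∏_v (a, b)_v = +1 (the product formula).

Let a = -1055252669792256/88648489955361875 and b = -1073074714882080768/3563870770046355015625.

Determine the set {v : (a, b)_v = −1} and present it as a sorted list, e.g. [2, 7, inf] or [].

(a, b) ≡ (-374, -4862) mod (ℚ^×)²; places V = {2, 3, 5, 7, 11, 13, 17, 19, 29, 31, ∞}.
(a,b)_29: α=-2, u≡14; β=-2, v≡26 (mod 29); (14|29)=-1, (26|29)=-1; sign (−1)^0·-1^-2·-1^-2 = +1.
(a,b)_5: α=-4, u≡1; β=-6, v≡2 (mod 5); (1|5)=+1, (2|5)=-1; sign (−1)^0·+1^-6·-1^-4 = +1.
(a,b)_∞: sgn(-374)=−, sgn(-4862)=−, so -1.
(a,b)_13: α=2, u≡3; β=3, v≡4 (mod 13); (3|13)=+1, (4|13)=+1; sign (−1)^0·+1^3·+1^2 = +1.
(a,b)_19: α=-4, u≡17; β=-6, v≡15 (mod 19); (17|19)=+1, (15|19)=-1; sign (−1)^0·+1^-6·-1^-4 = +1.
(a,b)_7: α=-6, u≡1; β=-8, v≡3 (mod 7); (1|7)=+1, (3|7)=-1; sign (−1)^0·+1^-8·-1^-6 = +1.
(a,b)_3: α=6, u≡1; β=4, v≡1 (mod 3); (1|3)=+1, (1|3)=+1; sign (−1)^0·+1^4·+1^6 = +1.
(a,b)_17: α=1, u≡10; β=1, v≡7 (mod 17); (10|17)=-1, (7|17)=-1; sign (−1)^0·-1^1·-1^1 = +1.
(a,b)_11: α=-1, u≡2; β=1, v≡5 (mod 11); (2|11)=-1, (5|11)=+1; sign (−1)^1·-1^1·+1^-1 = +1.
(a,b)_2: α=19, β=25; u≡5, v≡1 (mod 8); ε(u)ε(v)=0·0, αω(v)=19·0, βω(u)=25·1; sum ≡ 1  ⇒  -1.
(a,b)_31: α=2, u≡15; β=2, v≡18 (mod 31); (15|31)=-1, (18|31)=+1; sign (−1)^0·-1^2·+1^2 = +1.
Ram(-374, -4862) = {2, ∞}; no ℚ_2-point on the conic.

[2, inf]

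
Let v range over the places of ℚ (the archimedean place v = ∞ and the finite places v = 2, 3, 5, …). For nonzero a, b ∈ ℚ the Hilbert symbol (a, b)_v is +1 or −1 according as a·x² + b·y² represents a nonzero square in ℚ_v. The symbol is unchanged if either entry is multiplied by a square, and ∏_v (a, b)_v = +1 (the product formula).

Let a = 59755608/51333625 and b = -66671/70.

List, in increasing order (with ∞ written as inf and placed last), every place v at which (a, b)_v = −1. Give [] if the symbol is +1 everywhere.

(a, b) ≡ (5510, -38570) mod (ℚ^×)²; places V = {2, 3, 5, 7, 11, 17, 19, 29, ∞}.
(a,b)_17: α=-2, u≡9; β=0, v≡10 (mod 17); (9|17)=+1, (10|17)=-1; sign (−1)^0·+1^0·-1^-2 = +1.
(a,b)_2: α=3, β=-1; u≡3, v≡3 (mod 8); ε(u)ε(v)=1·1, αω(v)=3·1, βω(u)=-1·1; sum ≡ 1  ⇒  -1.
(a,b)_7: α=-2, u≡2; β=-1, v≡6 (mod 7); (2|7)=+1, (6|7)=-1; sign (−1)^0·+1^-1·-1^-2 = +1.
(a,b)_19: α=3, u≡17; β=1, v≡18 (mod 19); (17|19)=+1, (18|19)=-1; sign (−1)^1·+1^1·-1^3 = +1.
(a,b)_29: α=-1, u≡28; β=1, v≡9 (mod 29); (28|29)=+1, (9|29)=+1; sign (−1)^0·+1^1·+1^-1 = +1.
(a,b)_11: α=2, u≡7; β=2, v≡8 (mod 11); (7|11)=-1, (8|11)=-1; sign (−1)^0·-1^2·-1^2 = +1.
(a,b)_3: α=2, u≡2; β=0, v≡1 (mod 3); (2|3)=-1, (1|3)=+1; sign (−1)^0·-1^0·+1^2 = +1.
(a,b)_5: α=-3, u≡2; β=-1, v≡1 (mod 5); (2|5)=-1, (1|5)=+1; sign (−1)^0·-1^-1·+1^-3 = -1.
(a,b)_∞: sgn(5510)=+, sgn(-38570)=−, so +1.
(5510, -38570 / ℚ) ramifies at {2, 5}: a division algebra.

[2, 5]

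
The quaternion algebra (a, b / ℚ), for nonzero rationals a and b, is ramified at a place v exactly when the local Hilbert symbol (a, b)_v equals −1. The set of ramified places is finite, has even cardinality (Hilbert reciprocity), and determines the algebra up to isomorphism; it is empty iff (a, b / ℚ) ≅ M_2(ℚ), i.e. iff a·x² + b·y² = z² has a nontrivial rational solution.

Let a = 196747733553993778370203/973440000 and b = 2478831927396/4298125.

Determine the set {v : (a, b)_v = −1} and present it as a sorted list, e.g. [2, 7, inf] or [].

Mod squares: a ≡ 187, b ≡ 12597. Check v ∈ {∞, 2, 3, 5, 11, 13, 17, 19, 23}.
v=11: a=11^9·(≡7), b=11^6·(≡2) mod 11; (7|11)=-1, (2|11)=-1; (−1)^{9·6·5}·(-1)^6·(-1)^9 = -1.
v=23: a=23^0·(≡8), b=23^-2·(≡12) mod 23; (8|23)=+1, (12|23)=+1; (−1)^{0·-2·11}·(+1)^-2·(+1)^0 = +1.
v=2: v_2(a)=-10, v_2(b)=2; units ≡ 3, 5 (mod 8); ε·ε+αω+βω = 1·0+-10·1+2·1 ≡ 0  ⇒  (a,b)_2 = +1.
v=∞: 187 > 0 and 12597 > 0  ⇒  (a,b)_∞ = +1.
v=13: a=13^-2·(≡11), b=13^-1·(≡5) mod 13; (11|13)=-1, (5|13)=-1; (−1)^{-2·-1·6}·(-1)^-1·(-1)^-2 = -1.
v=19: a=19^8·(≡17), b=19^3·(≡7) mod 19; (17|19)=+1, (7|19)=+1; (−1)^{8·3·9}·(+1)^3·(+1)^8 = +1.
v=5: a=5^-4·(≡2), b=5^-4·(≡3) mod 5; (2|5)=-1, (3|5)=-1; (−1)^{-4·-4·2}·(-1)^-4·(-1)^-4 = +1.
v=3: a=3^-2·(≡1), b=3^1·(≡2) mod 3; (1|3)=+1, (2|3)=-1; (−1)^{-2·1·1}·(+1)^1·(-1)^-2 = +1.
v=17: a=17^3·(≡5), b=17^1·(≡7) mod 17; (5|17)=-1, (7|17)=-1; (−1)^{3·1·8}·(-1)^1·(-1)^3 = +1.
Ram(187, 12597) = {11, 13}; no ℚ_11-point on the conic.

[11, 13]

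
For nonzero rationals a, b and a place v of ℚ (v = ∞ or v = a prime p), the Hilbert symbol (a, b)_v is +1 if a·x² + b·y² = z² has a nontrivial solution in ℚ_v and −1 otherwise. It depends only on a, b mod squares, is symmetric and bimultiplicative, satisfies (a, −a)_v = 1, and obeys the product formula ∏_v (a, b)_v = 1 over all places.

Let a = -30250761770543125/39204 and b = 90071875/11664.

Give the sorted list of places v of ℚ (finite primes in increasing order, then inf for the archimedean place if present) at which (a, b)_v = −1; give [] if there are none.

Mod squares: a ≡ -1189, b ≡ 144115. Check v ∈ {∞, 2, 3, 5, 7, 11, 19, 29, 37, 41}.
v=3: a=3^-4·(≡2), b=3^-6·(≡1) mod 3; (2|3)=-1, (1|3)=+1; (−1)^{-4·-6·1}·(-1)^-6·(+1)^-4 = +1.
v=29: a=29^1·(≡27), b=29^0·(≡18) mod 29; (27|29)=-1, (18|29)=-1; (−1)^{1·0·14}·(-1)^0·(-1)^1 = -1.
v=7: a=7^2·(≡1), b=7^0·(≡6) mod 7; (1|7)=+1, (6|7)=-1; (−1)^{2·0·3}·(+1)^0·(-1)^2 = +1.
v=41: a=41^3·(≡15), b=41^1·(≡15) mod 41; (15|41)=-1, (15|41)=-1; (−1)^{3·1·20}·(-1)^1·(-1)^3 = +1.
v=11: a=11^-2·(≡7), b=11^0·(≡9) mod 11; (7|11)=-1, (9|11)=+1; (−1)^{-2·0·5}·(-1)^0·(+1)^-2 = +1.
v=19: a=19^2·(≡18), b=19^1·(≡4) mod 19; (18|19)=-1, (4|19)=+1; (−1)^{2·1·9}·(-1)^1·(+1)^2 = -1.
v=37: a=37^2·(≡14), b=37^1·(≡12) mod 37; (14|37)=-1, (12|37)=+1; (−1)^{2·1·18}·(-1)^1·(+1)^2 = -1.
v=2: v_2(a)=-2, v_2(b)=-4; units ≡ 3, 3 (mod 8); ε·ε+αω+βω = 1·1+-2·1+-4·1 ≡ 1  ⇒  (a,b)_2 = -1.
v=∞: -1189 < 0 and 144115 > 0  ⇒  (a,b)_∞ = +1.
v=5: a=5^4·(≡4), b=5^5·(≡2) mod 5; (4|5)=+1, (2|5)=-1; (−1)^{4·5·2}·(+1)^5·(-1)^4 = +1.
|Ram(-1189, 144115)| = 4, even; anisotropic at {2, 19, 29, 37}.

[2, 19, 29, 37]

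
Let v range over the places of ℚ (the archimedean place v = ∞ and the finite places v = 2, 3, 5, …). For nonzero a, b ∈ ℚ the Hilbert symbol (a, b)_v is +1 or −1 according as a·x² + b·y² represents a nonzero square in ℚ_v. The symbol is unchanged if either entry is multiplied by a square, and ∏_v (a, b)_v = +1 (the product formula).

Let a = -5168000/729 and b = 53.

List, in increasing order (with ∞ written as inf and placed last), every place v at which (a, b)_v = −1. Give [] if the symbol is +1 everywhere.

Mod squares: a ≡ -3230, b ≡ 53. Check v ∈ {∞, 2, 3, 5, 17, 19, 53}.
v=17: a=17^1·(≡3), b=17^0·(≡2) mod 17; (3|17)=-1, (2|17)=+1; (−1)^{1·0·8}·(-1)^0·(+1)^1 = +1.
v=5: a=5^3·(≡4), b=5^0·(≡3) mod 5; (4|5)=+1, (3|5)=-1; (−1)^{3·0·2}·(+1)^0·(-1)^3 = -1.
v=53: a=53^0·(≡14), b=53^1·(≡1) mod 53; (14|53)=-1, (1|53)=+1; (−1)^{0·1·26}·(-1)^1·(+1)^0 = -1.
v=19: a=19^1·(≡6), b=19^0·(≡15) mod 19; (6|19)=+1, (15|19)=-1; (−1)^{1·0·9}·(+1)^0·(-1)^1 = -1.
v=3: a=3^-6·(≡1), b=3^0·(≡2) mod 3; (1|3)=+1, (2|3)=-1; (−1)^{-6·0·1}·(+1)^0·(-1)^-6 = +1.
v=∞: -3230 < 0 and 53 > 0  ⇒  (a,b)_∞ = +1.
v=2: v_2(a)=7, v_2(b)=0; units ≡ 1, 5 (mod 8); ε·ε+αω+βω = 0·0+7·1+0·0 ≡ 1  ⇒  (a,b)_2 = -1.
Ram(-3230, 53) = {2, 5, 19, 53}; no ℚ_2-point on the conic.

[2, 5, 19, 53]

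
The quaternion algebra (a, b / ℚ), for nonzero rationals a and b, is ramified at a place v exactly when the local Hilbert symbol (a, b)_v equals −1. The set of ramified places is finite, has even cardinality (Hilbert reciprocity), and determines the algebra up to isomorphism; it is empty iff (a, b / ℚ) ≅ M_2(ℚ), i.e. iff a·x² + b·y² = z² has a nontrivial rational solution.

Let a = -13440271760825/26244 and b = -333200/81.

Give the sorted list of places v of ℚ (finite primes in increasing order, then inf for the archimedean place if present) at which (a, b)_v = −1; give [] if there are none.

(a, b) ≡ (-4569617, -17) mod (ℚ^×)²; places V = {2, 3, 5, 7, 13, 17, 23, 29, 31, ∞}.
(a,b)_3: α=-8, u≡1; β=-4, v≡1 (mod 3); (1|3)=+1, (1|3)=+1; sign (−1)^0·+1^-4·+1^-8 = +1.
(a,b)_17: α=1, u≡14; β=1, v≡4 (mod 17); (14|17)=-1, (4|17)=+1; sign (−1)^0·-1^1·+1^1 = -1.
(a,b)_23: α=1, u≡6; β=0, v≡2 (mod 23); (6|23)=+1, (2|23)=+1; sign (−1)^0·+1^0·+1^1 = +1.
(a,b)_7: α=6, u≡2; β=2, v≡1 (mod 7); (2|7)=+1, (1|7)=+1; sign (−1)^0·+1^2·+1^6 = +1.
(a,b)_∞: sgn(-4569617)=−, sgn(-17)=−, so -1.
(a,b)_31: α=1, u≡13; β=0, v≡1 (mod 31); (13|31)=-1, (1|31)=+1; sign (−1)^0·-1^0·+1^1 = +1.
(a,b)_5: α=2, u≡3; β=2, v≡2 (mod 5); (3|5)=-1, (2|5)=-1; sign (−1)^0·-1^2·-1^2 = +1.
(a,b)_13: α=1, u≡5; β=0, v≡1 (mod 13); (5|13)=-1, (1|13)=+1; sign (−1)^0·-1^0·+1^1 = +1.
(a,b)_2: α=-2, β=4; u≡7, v≡7 (mod 8); ε(u)ε(v)=1·1, αω(v)=-2·0, βω(u)=4·0; sum ≡ 1  ⇒  -1.
(a,b)_29: α=1, u≡24; β=0, v≡8 (mod 29); (24|29)=+1, (8|29)=-1; sign (−1)^0·+1^0·-1^1 = -1.
|Ram(-4569617, -17)| = 4, even; anisotropic at {2, 17, 29, ∞}.

[2, 17, 29, inf]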